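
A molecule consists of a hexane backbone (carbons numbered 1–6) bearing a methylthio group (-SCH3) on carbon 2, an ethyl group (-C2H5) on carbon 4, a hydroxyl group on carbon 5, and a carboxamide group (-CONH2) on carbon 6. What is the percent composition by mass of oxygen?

Atom tally by fragment:
  CH3 → C:1 H:3
  CH(SCH3) → C:2 H:4 S:1
  CH2 → C:1 H:2
  CH(C2H5) → C:3 H:6
  CH(OH) → C:1 H:2 O:1
  CH2CONH2 → C:2 H:4 O:1 N:1
Element totals:
  C: 10
  H: 21
  N: 1
  O: 2
  S: 1
Molecular formula: C10H21NO2S.
Molar mass = 219.343 g/mol.
Mass from O: 2 × 15.999 = 31.998 g/mol.
%O = 31.998 / 219.343 × 100 = 14.59%.

14.59%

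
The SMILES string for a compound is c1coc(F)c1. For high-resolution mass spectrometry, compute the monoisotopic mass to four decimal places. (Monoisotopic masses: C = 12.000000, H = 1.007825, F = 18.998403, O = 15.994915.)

Atom tally by fragment:
  furan ring core → C:4 H:4 O:1
  (− 1 ring H displaced by substituents)
  + F → F:1
Element totals:
  C: 4
  H: 3
  F: 1
  O: 1
Molecular formula: C4H3FO.
  M = 4(12.0) + 3(1.007825) + 18.998403 + 15.994915
    = 48.000000 + 3.023475 + 18.998403 + 15.994915 = 86.016793

86.0168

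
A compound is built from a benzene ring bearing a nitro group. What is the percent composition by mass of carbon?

Atom tally by fragment:
  benzene ring core → C:6 H:6
  (− 1 ring H displaced by substituents)
  + NO2 → N:1 O:2
Element totals:
  C: 6
  H: 5
  N: 1
  O: 2
Molecular formula: C6H5NO2.
Molar mass = 123.111 g/mol.
Mass from C: 6 × 12.011 = 72.066 g/mol.
%C = 72.066 / 123.111 × 100 = 58.54%.

58.54%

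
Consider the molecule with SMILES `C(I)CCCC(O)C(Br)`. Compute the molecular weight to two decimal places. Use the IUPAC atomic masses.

306.97 g/mol

Atom tally by fragment:
  ICH2 → C:1 H:2 I:1
  CH2 → C:1 H:2
  CH2 → C:1 H:2
  CH2 → C:1 H:2
  CH(OH) → C:1 H:2 O:1
  CH2Br → C:1 H:2 Br:1
Element totals:
  C: 6
  H: 12
  Br: 1
  I: 1
  O: 1
Molecular formula: C6H12BrIO.
  M = 6(12.011) + 12(1.008) + 79.904 + 126.904 + 15.999
    = 72.066 + 12.096 + 79.904 + 126.904 + 15.999 = 306.969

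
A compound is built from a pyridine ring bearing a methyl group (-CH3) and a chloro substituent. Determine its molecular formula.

C6H6ClN

Atom tally by fragment:
  pyridine ring core → C:5 H:5 N:1
  (− 2 ring H displaced by substituents)
  + CH3 → C:1 H:3
  + Cl → Cl:1
Element totals:
  C: 6
  H: 6
  Cl: 1
  N: 1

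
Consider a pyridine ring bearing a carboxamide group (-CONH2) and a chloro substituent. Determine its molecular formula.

C6H5ClN2O

Atom tally by fragment:
  pyridine ring core → C:5 H:5 N:1
  (− 2 ring H displaced by substituents)
  + CONH2 → C:1 H:2 O:1 N:1
  + Cl → Cl:1
Element totals:
  C: 6
  H: 5
  Cl: 1
  N: 2
  O: 1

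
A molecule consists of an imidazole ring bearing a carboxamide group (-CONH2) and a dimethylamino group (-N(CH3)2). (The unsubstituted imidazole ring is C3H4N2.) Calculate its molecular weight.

Atom tally by fragment:
  imidazole ring core → C:3 H:4 N:2
  (− 2 ring H displaced by substituents)
  + CONH2 → C:1 H:2 O:1 N:1
  + N(CH3)2 → N:1 C:2 H:6
Element totals:
  C: 6
  H: 10
  N: 4
  O: 1
Molecular formula: C6H10N4O.
  M = 6(12.011) + 10(1.008) + 4(14.007) + 15.999
    = 72.066 + 10.080 + 56.028 + 15.999 = 154.173

154.17 g/mol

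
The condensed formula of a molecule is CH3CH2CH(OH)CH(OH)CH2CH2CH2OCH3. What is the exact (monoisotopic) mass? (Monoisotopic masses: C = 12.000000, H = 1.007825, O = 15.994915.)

Atom tally by fragment:
  CH3 → C:1 H:3
  CH2 → C:1 H:2
  CH(OH) → C:1 H:2 O:1
  CH(OH) → C:1 H:2 O:1
  CH2 → C:1 H:2
  CH2 → C:1 H:2
  CH2OCH3 → C:2 H:5 O:1
Element totals:
  C: 8
  H: 18
  O: 3
Molecular formula: C8H18O3.
  M = 8(12.0) + 18(1.007825) + 3(15.994915)
    = 96.000000 + 18.140850 + 47.984745 = 162.125595

162.1256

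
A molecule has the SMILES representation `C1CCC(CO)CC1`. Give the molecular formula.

Atom tally by fragment:
  cyclohexane ring core → C:6 H:12
  (− 1 ring H displaced by substituents)
  + CH2OH → C:1 H:3 O:1
Element totals:
  C: 7
  H: 14
  O: 1

C7H14O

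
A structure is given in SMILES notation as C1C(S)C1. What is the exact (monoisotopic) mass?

74.0190

Atom tally by fragment:
  cyclopropane ring core → C:3 H:6
  (− 1 ring H displaced by substituents)
  + SH → S:1 H:1
Element totals:
  C: 3
  H: 6
  S: 1
Molecular formula: C3H6S.
  M = 3(12.0) + 6(1.007825) + 31.972071
    = 36.000000 + 6.046950 + 31.972071 = 74.019021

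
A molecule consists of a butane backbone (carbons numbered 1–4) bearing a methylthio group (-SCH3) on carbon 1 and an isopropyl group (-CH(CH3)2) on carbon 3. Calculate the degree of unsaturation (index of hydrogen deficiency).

Atom tally by fragment:
  CH3SCH2 → C:2 H:5 S:1
  CH2 → C:1 H:2
  CH(CH(CH3)2) → C:4 H:8
  CH3 → C:1 H:3
Element totals:
  C: 8
  H: 18
  S: 1
Molecular formula: C8H18S.
DoU = (2C + 2 + N − H − X) / 2 = (2·8 + 2 + 0 − 18 − 0) / 2 = 0.

0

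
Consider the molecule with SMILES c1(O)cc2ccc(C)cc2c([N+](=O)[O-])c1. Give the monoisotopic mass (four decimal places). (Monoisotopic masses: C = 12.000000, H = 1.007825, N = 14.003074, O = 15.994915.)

203.0582

Atom tally by fragment:
  naphthalene ring system core → C:10 H:8
  (− 3 ring H displaced by substituents)
  + OH → O:1 H:1
  + CH3 → C:1 H:3
  + NO2 → N:1 O:2
Element totals:
  C: 11
  H: 9
  N: 1
  O: 3
Molecular formula: C11H9NO3.
  M = 11(12.0) + 9(1.007825) + 14.003074 + 3(15.994915)
    = 132.000000 + 9.070425 + 14.003074 + 47.984745 = 203.058244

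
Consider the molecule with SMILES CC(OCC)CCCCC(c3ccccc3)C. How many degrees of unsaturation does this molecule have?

Atom tally by fragment:
  CH3 → C:1 H:3
  CH(OC2H5) → C:3 H:6 O:1
  CH2 → C:1 H:2
  CH2 → C:1 H:2
  CH2 → C:1 H:2
  CH2 → C:1 H:2
  CH(C6H5) → C:7 H:6
  CH3 → C:1 H:3
Element totals:
  C: 16
  H: 26
  O: 1
Molecular formula: C16H26O.
DoU = (2C + 2 + N − H − X) / 2 = (2·16 + 2 + 0 − 26 − 0) / 2 = 4.

4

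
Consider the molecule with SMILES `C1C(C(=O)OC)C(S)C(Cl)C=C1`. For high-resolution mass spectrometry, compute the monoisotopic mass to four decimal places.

Atom tally by fragment:
  cyclohexene ring core → C:6 H:10
  (− 3 ring H displaced by substituents)
  + COOCH3 → C:2 H:3 O:2
  + SH → S:1 H:1
  + Cl → Cl:1
Element totals:
  C: 8
  H: 11
  Cl: 1
  O: 2
  S: 1
Molecular formula: C8H11ClO2S.
  M = 8(12.0) + 11(1.007825) + 34.968853 + 2(15.994915) + 31.972071
    = 96.000000 + 11.086075 + 34.968853 + 31.989830 + 31.972071 = 206.016829

206.0168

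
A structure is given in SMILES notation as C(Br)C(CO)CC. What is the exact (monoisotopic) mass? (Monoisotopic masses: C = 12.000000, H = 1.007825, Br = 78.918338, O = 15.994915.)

165.9993

Atom tally by fragment:
  BrCH2 → C:1 H:2 Br:1
  CH(CH2OH) → C:2 H:4 O:1
  CH2 → C:1 H:2
  CH3 → C:1 H:3
Element totals:
  C: 5
  H: 11
  Br: 1
  O: 1
Molecular formula: C5H11BrO.
  M = 5(12.0) + 11(1.007825) + 78.918338 + 15.994915
    = 60.000000 + 11.086075 + 78.918338 + 15.994915 = 165.999328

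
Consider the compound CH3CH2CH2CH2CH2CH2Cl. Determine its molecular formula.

Element totals:
  C: 6
  H: 13
  Cl: 1

C6H13Cl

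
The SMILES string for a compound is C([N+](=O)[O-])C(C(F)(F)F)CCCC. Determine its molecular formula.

C7H12F3NO2

Atom tally by fragment:
  O2NCH2 → C:1 H:2 N:1 O:2
  CH(CF3) → C:2 H:1 F:3
  CH2 → C:1 H:2
  CH2 → C:1 H:2
  CH2 → C:1 H:2
  CH3 → C:1 H:3
Element totals:
  C: 7
  H: 12
  F: 3
  N: 1
  O: 2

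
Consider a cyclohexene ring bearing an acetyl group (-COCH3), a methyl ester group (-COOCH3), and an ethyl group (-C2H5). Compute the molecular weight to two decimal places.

Atom tally by fragment:
  cyclohexene ring core → C:6 H:10
  (− 3 ring H displaced by substituents)
  + COCH3 → C:2 H:3 O:1
  + COOCH3 → C:2 H:3 O:2
  + C2H5 → C:2 H:5
Element totals:
  C: 12
  H: 18
  O: 3
Molecular formula: C12H18O3.
  M = 12(12.011) + 18(1.008) + 3(15.999)
    = 144.132 + 18.144 + 47.997 = 210.273

210.27 g/mol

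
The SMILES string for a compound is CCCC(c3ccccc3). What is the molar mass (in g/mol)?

Atom tally by fragment:
  CH3 → C:1 H:3
  CH2 → C:1 H:2
  CH2 → C:1 H:2
  CH2C6H5 → C:7 H:7
Element totals:
  C: 10
  H: 14
Molecular formula: C10H14.
  M = 10(12.011) + 14(1.008)
    = 120.110 + 14.112 = 134.222

134.22 g/mol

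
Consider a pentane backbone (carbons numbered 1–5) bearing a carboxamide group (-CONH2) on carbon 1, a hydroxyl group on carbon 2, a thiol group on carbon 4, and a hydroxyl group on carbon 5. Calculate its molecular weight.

Atom tally by fragment:
  H2NOCCH2 → C:2 H:4 O:1 N:1
  CH(OH) → C:1 H:2 O:1
  CH2 → C:1 H:2
  CH(SH) → C:1 H:2 S:1
  CH2OH → C:1 H:3 O:1
Element totals:
  C: 6
  H: 13
  N: 1
  O: 3
  S: 1
Molecular formula: C6H13NO3S.
  M = 6(12.011) + 13(1.008) + 14.007 + 3(15.999) + 32.06
    = 72.066 + 13.104 + 14.007 + 47.997 + 32.060 = 179.234

179.23 g/mol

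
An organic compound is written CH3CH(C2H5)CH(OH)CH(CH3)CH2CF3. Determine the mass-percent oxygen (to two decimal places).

8.07%

Atom tally by fragment:
  CH3 → C:1 H:3
  CH(C2H5) → C:3 H:6
  CH(OH) → C:1 H:2 O:1
  CH(CH3) → C:2 H:4
  CH2CF3 → C:2 H:2 F:3
Element totals:
  C: 9
  H: 17
  F: 3
  O: 1
Molecular formula: C9H17F3O.
Molar mass = 198.228 g/mol.
Mass from O: 1 × 15.999 = 15.999 g/mol.
%O = 15.999 / 198.228 × 100 = 8.07%.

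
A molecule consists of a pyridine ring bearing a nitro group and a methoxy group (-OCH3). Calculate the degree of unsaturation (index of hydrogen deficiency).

Atom tally by fragment:
  pyridine ring core → C:5 H:5 N:1
  (− 2 ring H displaced by substituents)
  + NO2 → N:1 O:2
  + OCH3 → C:1 H:3 O:1
Element totals:
  C: 6
  H: 6
  N: 2
  O: 3
Molecular formula: C6H6N2O3.
DoU = (2C + 2 + N − H − X) / 2 = (2·6 + 2 + 2 − 6 − 0) / 2 = 5.

5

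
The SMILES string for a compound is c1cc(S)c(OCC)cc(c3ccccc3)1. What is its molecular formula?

C14H14OS

Atom tally by fragment:
  benzene ring core → C:6 H:6
  (− 3 ring H displaced by substituents)
  + SH → S:1 H:1
  + OC2H5 → C:2 H:5 O:1
  + C6H5 → C:6 H:5
Element totals:
  C: 14
  H: 14
  O: 1
  S: 1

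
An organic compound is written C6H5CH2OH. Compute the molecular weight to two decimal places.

108.14 g/mol

Atom tally by fragment:
  benzene ring core → C:6 H:6
  (− 1 ring H displaced by substituents)
  + CH2OH → C:1 H:3 O:1
Element totals:
  C: 7
  H: 8
  O: 1
Molecular formula: C7H8O.
  M = 7(12.011) + 8(1.008) + 15.999
    = 84.077 + 8.064 + 15.999 = 108.140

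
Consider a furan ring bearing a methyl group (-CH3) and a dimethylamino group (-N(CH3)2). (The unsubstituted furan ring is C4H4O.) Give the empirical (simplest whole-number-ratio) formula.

C7H11NO

Atom tally by fragment:
  furan ring core → C:4 H:4 O:1
  (− 2 ring H displaced by substituents)
  + CH3 → C:1 H:3
  + N(CH3)2 → N:1 C:2 H:6
Element totals:
  C: 7
  H: 11
  N: 1
  O: 1
Molecular formula: C7H11NO.
gcd of subscripts (7, 11, 1, 1) = 1, so the empirical formula equals the molecular formula.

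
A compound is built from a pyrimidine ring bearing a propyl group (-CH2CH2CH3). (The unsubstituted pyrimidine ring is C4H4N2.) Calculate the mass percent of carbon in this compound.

68.82%

Atom tally by fragment:
  pyrimidine ring core → C:4 H:4 N:2
  (− 1 ring H displaced by substituents)
  + CH2CH2CH3 → C:3 H:7
Element totals:
  C: 7
  H: 10
  N: 2
Molecular formula: C7H10N2.
Molar mass = 122.171 g/mol.
Mass from C: 7 × 12.011 = 84.077 g/mol.
%C = 84.077 / 122.171 × 100 = 68.82%.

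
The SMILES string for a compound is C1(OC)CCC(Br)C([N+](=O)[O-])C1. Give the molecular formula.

C7H12BrNO3

Atom tally by fragment:
  cyclohexane ring core → C:6 H:12
  (− 3 ring H displaced by substituents)
  + OCH3 → C:1 H:3 O:1
  + Br → Br:1
  + NO2 → N:1 O:2
Element totals:
  C: 7
  H: 12
  Br: 1
  N: 1
  O: 3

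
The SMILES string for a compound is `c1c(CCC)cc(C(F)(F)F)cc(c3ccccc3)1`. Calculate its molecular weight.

264.29 g/mol

Atom tally by fragment:
  benzene ring core → C:6 H:6
  (− 3 ring H displaced by substituents)
  + CH2CH2CH3 → C:3 H:7
  + CF3 → C:1 F:3
  + C6H5 → C:6 H:5
Element totals:
  C: 16
  H: 15
  F: 3
Molecular formula: C16H15F3.
  M = 16(12.011) + 15(1.008) + 3(18.998)
    = 192.176 + 15.120 + 56.994 = 264.290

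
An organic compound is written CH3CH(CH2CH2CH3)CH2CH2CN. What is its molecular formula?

C8H15N

Element totals:
  C: 8
  H: 15
  N: 1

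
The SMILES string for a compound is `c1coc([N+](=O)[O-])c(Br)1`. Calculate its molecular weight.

191.97 g/mol

Atom tally by fragment:
  furan ring core → C:4 H:4 O:1
  (− 2 ring H displaced by substituents)
  + NO2 → N:1 O:2
  + Br → Br:1
Element totals:
  C: 4
  H: 2
  Br: 1
  N: 1
  O: 3
Molecular formula: C4H2BrNO3.
  M = 4(12.011) + 2(1.008) + 79.904 + 14.007 + 3(15.999)
    = 48.044 + 2.016 + 79.904 + 14.007 + 47.997 = 191.968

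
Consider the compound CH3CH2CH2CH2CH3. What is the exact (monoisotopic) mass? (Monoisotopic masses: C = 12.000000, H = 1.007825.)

Atom tally by fragment:
  CH3 → C:1 H:3
  CH2 → C:1 H:2
  CH2 → C:1 H:2
  CH2 → C:1 H:2
  CH3 → C:1 H:3
Element totals:
  C: 5
  H: 12
Molecular formula: C5H12.
  M = 5(12.0) + 12(1.007825)
    = 60.000000 + 12.093900 = 72.093900

72.0939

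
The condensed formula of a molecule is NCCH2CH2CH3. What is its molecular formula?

C4H7N

Atom tally by fragment:
  NCCH2 → C:2 H:2 N:1
  CH2 → C:1 H:2
  CH3 → C:1 H:3
Element totals:
  C: 4
  H: 7
  N: 1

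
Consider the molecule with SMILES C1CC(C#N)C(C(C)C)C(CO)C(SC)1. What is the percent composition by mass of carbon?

Atom tally by fragment:
  cyclohexane ring core → C:6 H:12
  (− 4 ring H displaced by substituents)
  + CN → C:1 N:1
  + CH(CH3)2 → C:3 H:7
  + CH2OH → C:1 H:3 O:1
  + SCH3 → C:1 H:3 S:1
Element totals:
  C: 12
  H: 21
  N: 1
  O: 1
  S: 1
Molecular formula: C12H21NOS.
Molar mass = 227.366 g/mol.
Mass from C: 12 × 12.011 = 144.132 g/mol.
%C = 144.132 / 227.366 × 100 = 63.39%.

63.39%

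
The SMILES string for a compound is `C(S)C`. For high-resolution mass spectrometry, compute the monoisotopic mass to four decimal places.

62.0190

Atom tally by fragment:
  HSCH2 → C:1 H:3 S:1
  CH3 → C:1 H:3
Element totals:
  C: 2
  H: 6
  S: 1
Molecular formula: C2H6S.
  M = 2(12.0) + 6(1.007825) + 31.972071
    = 24.000000 + 6.046950 + 31.972071 = 62.019021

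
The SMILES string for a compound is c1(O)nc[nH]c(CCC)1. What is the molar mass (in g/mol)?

Atom tally by fragment:
  imidazole ring core → C:3 H:4 N:2
  (− 2 ring H displaced by substituents)
  + OH → O:1 H:1
  + CH2CH2CH3 → C:3 H:7
Element totals:
  C: 6
  H: 10
  N: 2
  O: 1
Molecular formula: C6H10N2O.
  M = 6(12.011) + 10(1.008) + 2(14.007) + 15.999
    = 72.066 + 10.080 + 28.014 + 15.999 = 126.159

126.16 g/mol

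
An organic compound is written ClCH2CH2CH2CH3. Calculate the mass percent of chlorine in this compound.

Element totals:
  C: 4
  H: 9
  Cl: 1
Molecular formula: C4H9Cl.
Molar mass = 92.566 g/mol.
Mass from Cl: 1 × 35.45 = 35.450 g/mol.
%Cl = 35.450 / 92.566 × 100 = 38.30%.

38.30%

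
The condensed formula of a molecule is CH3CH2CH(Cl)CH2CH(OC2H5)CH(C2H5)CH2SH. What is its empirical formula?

Element totals:
  C: 11
  H: 23
  Cl: 1
  O: 1
  S: 1
Molecular formula: C11H23ClOS.
gcd of subscripts (11, 1, 23, 1, 1) = 1, so the empirical formula equals the molecular formula.

C11H23ClOS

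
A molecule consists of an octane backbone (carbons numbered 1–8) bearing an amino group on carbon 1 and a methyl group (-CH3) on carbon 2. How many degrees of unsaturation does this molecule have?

0

Atom tally by fragment:
  H2NCH2 → C:1 H:4 N:1
  CH(CH3) → C:2 H:4
  CH2 → C:1 H:2
  CH2 → C:1 H:2
  CH2 → C:1 H:2
  CH2 → C:1 H:2
  CH2 → C:1 H:2
  CH3 → C:1 H:3
Element totals:
  C: 9
  H: 21
  N: 1
Molecular formula: C9H21N.
DoU = (2C + 2 + N − H − X) / 2 = (2·9 + 2 + 1 − 21 − 0) / 2 = 0.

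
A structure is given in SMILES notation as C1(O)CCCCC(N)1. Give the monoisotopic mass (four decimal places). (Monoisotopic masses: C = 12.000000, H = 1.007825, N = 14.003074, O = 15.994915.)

115.0997

Atom tally by fragment:
  cyclohexane ring core → C:6 H:12
  (− 2 ring H displaced by substituents)
  + OH → O:1 H:1
  + NH2 → N:1 H:2
Element totals:
  C: 6
  H: 13
  N: 1
  O: 1
Molecular formula: C6H13NO.
  M = 6(12.0) + 13(1.007825) + 14.003074 + 15.994915
    = 72.000000 + 13.101725 + 14.003074 + 15.994915 = 115.099714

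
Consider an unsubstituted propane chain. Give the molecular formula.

Atom tally by fragment:
  CH3 → C:1 H:3
  CH2 → C:1 H:2
  CH3 → C:1 H:3
Element totals:
  C: 3
  H: 8

C3H8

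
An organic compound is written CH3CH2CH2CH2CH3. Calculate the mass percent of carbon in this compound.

83.24%

Atom tally by fragment:
  CH3 → C:1 H:3
  CH2 → C:1 H:2
  CH2 → C:1 H:2
  CH2 → C:1 H:2
  CH3 → C:1 H:3
Element totals:
  C: 5
  H: 12
Molecular formula: C5H12.
Molar mass = 72.151 g/mol.
Mass from C: 5 × 12.011 = 60.055 g/mol.
%C = 60.055 / 72.151 × 100 = 83.24%.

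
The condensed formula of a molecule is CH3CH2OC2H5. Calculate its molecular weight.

Element totals:
  C: 4
  H: 10
  O: 1
Molecular formula: C4H10O.
  M = 4(12.011) + 10(1.008) + 15.999
    = 48.044 + 10.080 + 15.999 = 74.123

74.12 g/mol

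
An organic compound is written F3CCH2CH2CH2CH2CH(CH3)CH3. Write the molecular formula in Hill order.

Atom tally by fragment:
  F3CCH2 → C:2 H:2 F:3
  CH2 → C:1 H:2
  CH2 → C:1 H:2
  CH2 → C:1 H:2
  CH(CH3) → C:2 H:4
  CH3 → C:1 H:3
Element totals:
  C: 8
  H: 15
  F: 3

C8H15F3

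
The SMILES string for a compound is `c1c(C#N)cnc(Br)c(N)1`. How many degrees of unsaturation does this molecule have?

6

Atom tally by fragment:
  pyridine ring core → C:5 H:5 N:1
  (− 3 ring H displaced by substituents)
  + CN → C:1 N:1
  + Br → Br:1
  + NH2 → N:1 H:2
Element totals:
  C: 6
  H: 4
  Br: 1
  N: 3
Molecular formula: C6H4BrN3.
DoU = (2C + 2 + N − H − X) / 2 = (2·6 + 2 + 3 − 4 − 1) / 2 = 6.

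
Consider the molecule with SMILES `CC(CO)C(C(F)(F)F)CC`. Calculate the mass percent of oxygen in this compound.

Atom tally by fragment:
  CH3 → C:1 H:3
  CH(CH2OH) → C:2 H:4 O:1
  CH(CF3) → C:2 H:1 F:3
  CH2 → C:1 H:2
  CH3 → C:1 H:3
Element totals:
  C: 7
  H: 13
  F: 3
  O: 1
Molecular formula: C7H13F3O.
Molar mass = 170.174 g/mol.
Mass from O: 1 × 15.999 = 15.999 g/mol.
%O = 15.999 / 170.174 × 100 = 9.40%.

9.40%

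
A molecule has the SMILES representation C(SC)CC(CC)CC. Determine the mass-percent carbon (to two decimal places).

Atom tally by fragment:
  CH3SCH2 → C:2 H:5 S:1
  CH2 → C:1 H:2
  CH(C2H5) → C:3 H:6
  CH2 → C:1 H:2
  CH3 → C:1 H:3
Element totals:
  C: 8
  H: 18
  S: 1
Molecular formula: C8H18S.
Molar mass = 146.292 g/mol.
Mass from C: 8 × 12.011 = 96.088 g/mol.
%C = 96.088 / 146.292 × 100 = 65.68%.

65.68%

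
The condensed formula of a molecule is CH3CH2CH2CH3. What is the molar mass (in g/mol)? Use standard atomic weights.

Atom tally by fragment:
  CH3 → C:1 H:3
  CH2 → C:1 H:2
  CH2 → C:1 H:2
  CH3 → C:1 H:3
Element totals:
  C: 4
  H: 10
Molecular formula: C4H10.
  M = 4(12.011) + 10(1.008)
    = 48.044 + 10.080 = 58.124

58.12 g/mol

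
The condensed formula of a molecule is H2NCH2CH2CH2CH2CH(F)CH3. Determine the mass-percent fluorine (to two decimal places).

Element totals:
  C: 6
  H: 14
  F: 1
  N: 1
Molecular formula: C6H14FN.
Molar mass = 119.183 g/mol.
Mass from F: 1 × 18.998 = 18.998 g/mol.
%F = 18.998 / 119.183 × 100 = 15.94%.

15.94%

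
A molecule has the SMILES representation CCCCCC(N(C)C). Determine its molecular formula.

C8H19N

Atom tally by fragment:
  CH3 → C:1 H:3
  CH2 → C:1 H:2
  CH2 → C:1 H:2
  CH2 → C:1 H:2
  CH2 → C:1 H:2
  CH2N(CH3)2 → C:3 H:8 N:1
Element totals:
  C: 8
  H: 19
  N: 1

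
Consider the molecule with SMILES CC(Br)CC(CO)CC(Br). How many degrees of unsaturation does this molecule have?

0

Atom tally by fragment:
  CH3 → C:1 H:3
  CH(Br) → C:1 H:1 Br:1
  CH2 → C:1 H:2
  CH(CH2OH) → C:2 H:4 O:1
  CH2 → C:1 H:2
  CH2Br → C:1 H:2 Br:1
Element totals:
  C: 7
  H: 14
  Br: 2
  O: 1
Molecular formula: C7H14Br2O.
DoU = (2C + 2 + N − H − X) / 2 = (2·7 + 2 + 0 − 14 − 2) / 2 = 0.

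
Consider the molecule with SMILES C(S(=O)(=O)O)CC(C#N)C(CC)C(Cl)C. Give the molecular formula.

C9H16ClNO3S

Atom tally by fragment:
  HO3SCH2 → C:1 H:3 S:1 O:3
  CH2 → C:1 H:2
  CH(CN) → C:2 H:1 N:1
  CH(C2H5) → C:3 H:6
  CH(Cl) → C:1 H:1 Cl:1
  CH3 → C:1 H:3
Element totals:
  C: 9
  H: 16
  Cl: 1
  N: 1
  O: 3
  S: 1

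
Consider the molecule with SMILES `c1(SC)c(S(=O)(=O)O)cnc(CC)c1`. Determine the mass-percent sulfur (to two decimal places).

Atom tally by fragment:
  pyridine ring core → C:5 H:5 N:1
  (− 3 ring H displaced by substituents)
  + SCH3 → C:1 H:3 S:1
  + SO3H → S:1 O:3 H:1
  + C2H5 → C:2 H:5
Element totals:
  C: 8
  H: 11
  N: 1
  O: 3
  S: 2
Molecular formula: C8H11NO3S2.
Molar mass = 233.300 g/mol.
Mass from S: 2 × 32.06 = 64.120 g/mol.
%S = 64.120 / 233.300 × 100 = 27.48%.

27.48%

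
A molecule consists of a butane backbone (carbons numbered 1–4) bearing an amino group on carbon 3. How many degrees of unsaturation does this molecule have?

Atom tally by fragment:
  CH3 → C:1 H:3
  CH2 → C:1 H:2
  CH(NH2) → C:1 H:3 N:1
  CH3 → C:1 H:3
Element totals:
  C: 4
  H: 11
  N: 1
Molecular formula: C4H11N.
DoU = (2C + 2 + N − H − X) / 2 = (2·4 + 2 + 1 − 11 − 0) / 2 = 0.

0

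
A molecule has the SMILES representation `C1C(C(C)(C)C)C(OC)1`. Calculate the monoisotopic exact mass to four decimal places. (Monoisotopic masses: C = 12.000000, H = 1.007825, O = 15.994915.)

Atom tally by fragment:
  cyclopropane ring core → C:3 H:6
  (− 2 ring H displaced by substituents)
  + C(CH3)3 → C:4 H:9
  + OCH3 → C:1 H:3 O:1
Element totals:
  C: 8
  H: 16
  O: 1
Molecular formula: C8H16O.
  M = 8(12.0) + 16(1.007825) + 15.994915
    = 96.000000 + 16.125200 + 15.994915 = 128.120115

128.1201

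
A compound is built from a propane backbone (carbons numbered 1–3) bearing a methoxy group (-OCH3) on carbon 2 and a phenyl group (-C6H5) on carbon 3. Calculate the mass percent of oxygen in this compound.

10.65%

Atom tally by fragment:
  CH3 → C:1 H:3
  CH(OCH3) → C:2 H:4 O:1
  CH2C6H5 → C:7 H:7
Element totals:
  C: 10
  H: 14
  O: 1
Molecular formula: C10H14O.
Molar mass = 150.221 g/mol.
Mass from O: 1 × 15.999 = 15.999 g/mol.
%O = 15.999 / 150.221 × 100 = 10.65%.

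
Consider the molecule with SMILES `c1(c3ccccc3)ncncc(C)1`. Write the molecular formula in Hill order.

Atom tally by fragment:
  pyrimidine ring core → C:4 H:4 N:2
  (− 2 ring H displaced by substituents)
  + C6H5 → C:6 H:5
  + CH3 → C:1 H:3
Element totals:
  C: 11
  H: 10
  N: 2

C11H10N2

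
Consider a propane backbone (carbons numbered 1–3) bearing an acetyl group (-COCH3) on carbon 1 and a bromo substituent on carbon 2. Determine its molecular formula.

C5H9BrO

Atom tally by fragment:
  CH3COCH2 → C:3 H:5 O:1
  CH(Br) → C:1 H:1 Br:1
  CH3 → C:1 H:3
Element totals:
  C: 5
  H: 9
  Br: 1
  O: 1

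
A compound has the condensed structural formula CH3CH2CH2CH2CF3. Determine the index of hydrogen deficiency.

Atom tally by fragment:
  CH3 → C:1 H:3
  CH2 → C:1 H:2
  CH2 → C:1 H:2
  CH2CF3 → C:2 H:2 F:3
Element totals:
  C: 5
  H: 9
  F: 3
Molecular formula: C5H9F3.
DoU = (2C + 2 + N − H − X) / 2 = (2·5 + 2 + 0 − 9 − 3) / 2 = 0.

0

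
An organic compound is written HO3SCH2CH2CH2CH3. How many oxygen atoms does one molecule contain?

Element totals:
  C: 4
  H: 10
  O: 3
  S: 1

3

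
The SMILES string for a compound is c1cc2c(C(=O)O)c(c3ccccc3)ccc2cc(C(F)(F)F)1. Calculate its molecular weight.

316.28 g/mol

Atom tally by fragment:
  naphthalene ring system core → C:10 H:8
  (− 3 ring H displaced by substituents)
  + COOH → C:1 H:1 O:2
  + C6H5 → C:6 H:5
  + CF3 → C:1 F:3
Element totals:
  C: 18
  H: 11
  F: 3
  O: 2
Molecular formula: C18H11F3O2.
  M = 18(12.011) + 11(1.008) + 3(18.998) + 2(15.999)
    = 216.198 + 11.088 + 56.994 + 31.998 = 316.278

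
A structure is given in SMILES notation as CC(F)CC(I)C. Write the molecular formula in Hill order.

C5H10FI

Atom tally by fragment:
  CH3 → C:1 H:3
  CH(F) → C:1 H:1 F:1
  CH2 → C:1 H:2
  CH(I) → C:1 H:1 I:1
  CH3 → C:1 H:3
Element totals:
  C: 5
  H: 10
  F: 1
  I: 1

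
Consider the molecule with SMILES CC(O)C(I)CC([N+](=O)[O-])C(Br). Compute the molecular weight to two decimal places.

Atom tally by fragment:
  CH3 → C:1 H:3
  CH(OH) → C:1 H:2 O:1
  CH(I) → C:1 H:1 I:1
  CH2 → C:1 H:2
  CH(NO2) → C:1 H:1 N:1 O:2
  CH2Br → C:1 H:2 Br:1
Element totals:
  C: 6
  H: 11
  Br: 1
  I: 1
  N: 1
  O: 3
Molecular formula: C6H11BrINO3.
  M = 6(12.011) + 11(1.008) + 79.904 + 126.904 + 14.007 + 3(15.999)
    = 72.066 + 11.088 + 79.904 + 126.904 + 14.007 + 47.997 = 351.966

351.97 g/mol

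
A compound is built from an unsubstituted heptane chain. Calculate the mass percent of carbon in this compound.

83.90%

Atom tally by fragment:
  CH3 → C:1 H:3
  CH2 → C:1 H:2
  CH2 → C:1 H:2
  CH2 → C:1 H:2
  CH2 → C:1 H:2
  CH2 → C:1 H:2
  CH3 → C:1 H:3
Element totals:
  C: 7
  H: 16
Molecular formula: C7H16.
Molar mass = 100.205 g/mol.
Mass from C: 7 × 12.011 = 84.077 g/mol.
%C = 84.077 / 100.205 × 100 = 83.90%.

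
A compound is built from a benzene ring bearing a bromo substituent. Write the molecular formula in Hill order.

Atom tally by fragment:
  benzene ring core → C:6 H:6
  (− 1 ring H displaced by substituents)
  + Br → Br:1
Element totals:
  C: 6
  H: 5
  Br: 1

C6H5Br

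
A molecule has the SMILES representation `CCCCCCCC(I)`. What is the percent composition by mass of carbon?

40.02%

Atom tally by fragment:
  CH3 → C:1 H:3
  CH2 → C:1 H:2
  CH2 → C:1 H:2
  CH2 → C:1 H:2
  CH2 → C:1 H:2
  CH2 → C:1 H:2
  CH2 → C:1 H:2
  CH2I → C:1 H:2 I:1
Element totals:
  C: 8
  H: 17
  I: 1
Molecular formula: C8H17I.
Molar mass = 240.128 g/mol.
Mass from C: 8 × 12.011 = 96.088 g/mol.
%C = 96.088 / 240.128 × 100 = 40.02%.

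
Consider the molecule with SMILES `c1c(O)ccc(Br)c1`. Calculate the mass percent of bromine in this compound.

46.18%

Atom tally by fragment:
  benzene ring core → C:6 H:6
  (− 2 ring H displaced by substituents)
  + OH → O:1 H:1
  + Br → Br:1
Element totals:
  C: 6
  H: 5
  Br: 1
  O: 1
Molecular formula: C6H5BrO.
Molar mass = 173.009 g/mol.
Mass from Br: 1 × 79.904 = 79.904 g/mol.
%Br = 79.904 / 173.009 × 100 = 46.18%.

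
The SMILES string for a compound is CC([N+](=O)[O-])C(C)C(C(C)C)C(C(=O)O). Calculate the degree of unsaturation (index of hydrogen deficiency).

2

Atom tally by fragment:
  CH3 → C:1 H:3
  CH(NO2) → C:1 H:1 N:1 O:2
  CH(CH3) → C:2 H:4
  CH(CH(CH3)2) → C:4 H:8
  CH2COOH → C:2 H:3 O:2
Element totals:
  C: 10
  H: 19
  N: 1
  O: 4
Molecular formula: C10H19NO4.
DoU = (2C + 2 + N − H − X) / 2 = (2·10 + 2 + 1 − 19 − 0) / 2 = 2.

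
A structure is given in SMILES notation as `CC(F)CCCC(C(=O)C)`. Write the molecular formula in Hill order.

C8H15FO

Atom tally by fragment:
  CH3 → C:1 H:3
  CH(F) → C:1 H:1 F:1
  CH2 → C:1 H:2
  CH2 → C:1 H:2
  CH2 → C:1 H:2
  CH2COCH3 → C:3 H:5 O:1
Element totals:
  C: 8
  H: 15
  F: 1
  O: 1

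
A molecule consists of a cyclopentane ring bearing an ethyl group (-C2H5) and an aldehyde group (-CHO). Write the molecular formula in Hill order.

C8H14O

Atom tally by fragment:
  cyclopentane ring core → C:5 H:10
  (− 2 ring H displaced by substituents)
  + C2H5 → C:2 H:5
  + CHO → C:1 H:1 O:1
Element totals:
  C: 8
  H: 14
  O: 1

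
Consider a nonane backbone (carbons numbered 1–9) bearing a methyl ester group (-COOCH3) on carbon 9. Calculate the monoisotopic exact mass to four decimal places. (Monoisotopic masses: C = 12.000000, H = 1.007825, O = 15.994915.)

Atom tally by fragment:
  CH3 → C:1 H:3
  CH2 → C:1 H:2
  CH2 → C:1 H:2
  CH2 → C:1 H:2
  CH2 → C:1 H:2
  CH2 → C:1 H:2
  CH2 → C:1 H:2
  CH2 → C:1 H:2
  CH2COOCH3 → C:3 H:5 O:2
Element totals:
  C: 11
  H: 22
  O: 2
Molecular formula: C11H22O2.
  M = 11(12.0) + 22(1.007825) + 2(15.994915)
    = 132.000000 + 22.172150 + 31.989830 = 186.161980

186.1620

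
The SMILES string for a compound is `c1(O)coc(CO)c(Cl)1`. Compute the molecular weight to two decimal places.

Atom tally by fragment:
  furan ring core → C:4 H:4 O:1
  (− 3 ring H displaced by substituents)
  + OH → O:1 H:1
  + CH2OH → C:1 H:3 O:1
  + Cl → Cl:1
Element totals:
  C: 5
  H: 5
  Cl: 1
  O: 3
Molecular formula: C5H5ClO3.
  M = 5(12.011) + 5(1.008) + 35.45 + 3(15.999)
    = 60.055 + 5.040 + 35.450 + 47.997 = 148.542

148.54 g/mol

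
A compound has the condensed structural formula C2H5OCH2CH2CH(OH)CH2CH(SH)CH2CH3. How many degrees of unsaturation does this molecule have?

0

Atom tally by fragment:
  C2H5OCH2 → C:3 H:7 O:1
  CH2 → C:1 H:2
  CH(OH) → C:1 H:2 O:1
  CH2 → C:1 H:2
  CH(SH) → C:1 H:2 S:1
  CH2 → C:1 H:2
  CH3 → C:1 H:3
Element totals:
  C: 9
  H: 20
  O: 2
  S: 1
Molecular formula: C9H20O2S.
DoU = (2C + 2 + N − H − X) / 2 = (2·9 + 2 + 0 − 20 − 0) / 2 = 0.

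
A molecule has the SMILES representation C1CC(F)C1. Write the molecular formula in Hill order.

C4H7F

Atom tally by fragment:
  cyclobutane ring core → C:4 H:8
  (− 1 ring H displaced by substituents)
  + F → F:1
Element totals:
  C: 4
  H: 7
  F: 1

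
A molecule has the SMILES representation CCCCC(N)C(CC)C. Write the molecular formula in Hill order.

Atom tally by fragment:
  CH3 → C:1 H:3
  CH2 → C:1 H:2
  CH2 → C:1 H:2
  CH2 → C:1 H:2
  CH(NH2) → C:1 H:3 N:1
  CH(C2H5) → C:3 H:6
  CH3 → C:1 H:3
Element totals:
  C: 9
  H: 21
  N: 1

C9H21N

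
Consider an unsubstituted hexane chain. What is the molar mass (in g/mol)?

Atom tally by fragment:
  CH3 → C:1 H:3
  CH2 → C:1 H:2
  CH2 → C:1 H:2
  CH2 → C:1 H:2
  CH2 → C:1 H:2
  CH3 → C:1 H:3
Element totals:
  C: 6
  H: 14
Molecular formula: C6H14.
  M = 6(12.011) + 14(1.008)
    = 72.066 + 14.112 = 86.178

86.18 g/mol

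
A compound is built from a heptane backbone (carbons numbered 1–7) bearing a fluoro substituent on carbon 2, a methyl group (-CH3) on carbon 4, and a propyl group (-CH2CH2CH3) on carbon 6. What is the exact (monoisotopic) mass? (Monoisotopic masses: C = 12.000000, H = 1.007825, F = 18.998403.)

174.1784

Atom tally by fragment:
  CH3 → C:1 H:3
  CH(F) → C:1 H:1 F:1
  CH2 → C:1 H:2
  CH(CH3) → C:2 H:4
  CH2 → C:1 H:2
  CH(CH2CH2CH3) → C:4 H:8
  CH3 → C:1 H:3
Element totals:
  C: 11
  H: 23
  F: 1
Molecular formula: C11H23F.
  M = 11(12.0) + 23(1.007825) + 18.998403
    = 132.000000 + 23.179975 + 18.998403 = 174.178378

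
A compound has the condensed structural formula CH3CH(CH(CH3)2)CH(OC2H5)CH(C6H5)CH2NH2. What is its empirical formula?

Atom tally by fragment:
  CH3 → C:1 H:3
  CH(CH(CH3)2) → C:4 H:8
  CH(OC2H5) → C:3 H:6 O:1
  CH(C6H5) → C:7 H:6
  CH2NH2 → C:1 H:4 N:1
Element totals:
  C: 16
  H: 27
  N: 1
  O: 1
Molecular formula: C16H27NO.
gcd of subscripts (16, 27, 1, 1) = 1, so the empirical formula equals the molecular formula.

C16H27NO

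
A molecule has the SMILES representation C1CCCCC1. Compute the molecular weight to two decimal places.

Atom tally by fragment:
  cyclohexane ring core → C:6 H:12
Element totals:
  C: 6
  H: 12
Molecular formula: C6H12.
  M = 6(12.011) + 12(1.008)
    = 72.066 + 12.096 = 84.162

84.16 g/mol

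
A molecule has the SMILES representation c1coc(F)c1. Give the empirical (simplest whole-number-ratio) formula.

Atom tally by fragment:
  furan ring core → C:4 H:4 O:1
  (− 1 ring H displaced by substituents)
  + F → F:1
Element totals:
  C: 4
  H: 3
  F: 1
  O: 1
Molecular formula: C4H3FO.
gcd of subscripts (4, 1, 3, 1) = 1, so the empirical formula equals the molecular formula.

C4H3FO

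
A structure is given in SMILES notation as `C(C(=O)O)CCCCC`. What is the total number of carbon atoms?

Atom tally by fragment:
  HOOCCH2 → C:2 H:3 O:2
  CH2 → C:1 H:2
  CH2 → C:1 H:2
  CH2 → C:1 H:2
  CH2 → C:1 H:2
  CH3 → C:1 H:3
Element totals:
  C: 7
  H: 14
  O: 2

7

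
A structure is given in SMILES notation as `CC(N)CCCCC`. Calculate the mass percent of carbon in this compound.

72.97%

Atom tally by fragment:
  CH3 → C:1 H:3
  CH(NH2) → C:1 H:3 N:1
  CH2 → C:1 H:2
  CH2 → C:1 H:2
  CH2 → C:1 H:2
  CH2 → C:1 H:2
  CH3 → C:1 H:3
Element totals:
  C: 7
  H: 17
  N: 1
Molecular formula: C7H17N.
Molar mass = 115.220 g/mol.
Mass from C: 7 × 12.011 = 84.077 g/mol.
%C = 84.077 / 115.220 × 100 = 72.97%.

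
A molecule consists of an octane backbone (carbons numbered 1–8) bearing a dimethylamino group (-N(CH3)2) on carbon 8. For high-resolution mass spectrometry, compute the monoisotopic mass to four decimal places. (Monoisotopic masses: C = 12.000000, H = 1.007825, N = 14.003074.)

157.1830

Atom tally by fragment:
  CH3 → C:1 H:3
  CH2 → C:1 H:2
  CH2 → C:1 H:2
  CH2 → C:1 H:2
  CH2 → C:1 H:2
  CH2 → C:1 H:2
  CH2 → C:1 H:2
  CH2N(CH3)2 → C:3 H:8 N:1
Element totals:
  C: 10
  H: 23
  N: 1
Molecular formula: C10H23N.
  M = 10(12.0) + 23(1.007825) + 14.003074
    = 120.000000 + 23.179975 + 14.003074 = 157.183049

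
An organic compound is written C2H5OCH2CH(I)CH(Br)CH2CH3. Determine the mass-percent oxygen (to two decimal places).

4.98%

Atom tally by fragment:
  C2H5OCH2 → C:3 H:7 O:1
  CH(I) → C:1 H:1 I:1
  CH(Br) → C:1 H:1 Br:1
  CH2 → C:1 H:2
  CH3 → C:1 H:3
Element totals:
  C: 7
  H: 14
  Br: 1
  I: 1
  O: 1
Molecular formula: C7H14BrIO.
Molar mass = 320.996 g/mol.
Mass from O: 1 × 15.999 = 15.999 g/mol.
%O = 15.999 / 320.996 × 100 = 4.98%.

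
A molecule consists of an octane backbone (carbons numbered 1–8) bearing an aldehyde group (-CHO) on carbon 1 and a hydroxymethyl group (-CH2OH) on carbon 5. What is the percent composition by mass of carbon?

Atom tally by fragment:
  OHCCH2 → C:2 H:3 O:1
  CH2 → C:1 H:2
  CH2 → C:1 H:2
  CH2 → C:1 H:2
  CH(CH2OH) → C:2 H:4 O:1
  CH2 → C:1 H:2
  CH2 → C:1 H:2
  CH3 → C:1 H:3
Element totals:
  C: 10
  H: 20
  O: 2
Molecular formula: C10H20O2.
Molar mass = 172.268 g/mol.
Mass from C: 10 × 12.011 = 120.110 g/mol.
%C = 120.110 / 172.268 × 100 = 69.72%.

69.72%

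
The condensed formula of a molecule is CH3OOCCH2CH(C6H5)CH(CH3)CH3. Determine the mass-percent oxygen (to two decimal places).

Atom tally by fragment:
  CH3OOCCH2 → C:3 H:5 O:2
  CH(C6H5) → C:7 H:6
  CH(CH3) → C:2 H:4
  CH3 → C:1 H:3
Element totals:
  C: 13
  H: 18
  O: 2
Molecular formula: C13H18O2.
Molar mass = 206.285 g/mol.
Mass from O: 2 × 15.999 = 31.998 g/mol.
%O = 31.998 / 206.285 × 100 = 15.51%.

15.51%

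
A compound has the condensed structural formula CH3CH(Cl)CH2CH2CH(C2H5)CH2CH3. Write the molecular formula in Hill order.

Element totals:
  C: 9
  H: 19
  Cl: 1

C9H19Cl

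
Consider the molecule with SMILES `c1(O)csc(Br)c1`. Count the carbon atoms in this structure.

4

Atom tally by fragment:
  thiophene ring core → C:4 H:4 S:1
  (− 2 ring H displaced by substituents)
  + OH → O:1 H:1
  + Br → Br:1
Element totals:
  C: 4
  H: 3
  Br: 1
  O: 1
  S: 1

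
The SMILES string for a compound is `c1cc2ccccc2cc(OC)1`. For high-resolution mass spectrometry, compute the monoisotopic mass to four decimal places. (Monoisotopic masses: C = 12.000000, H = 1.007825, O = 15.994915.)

Atom tally by fragment:
  naphthalene ring system core → C:10 H:8
  (− 1 ring H displaced by substituents)
  + OCH3 → C:1 H:3 O:1
Element totals:
  C: 11
  H: 10
  O: 1
Molecular formula: C11H10O.
  M = 11(12.0) + 10(1.007825) + 15.994915
    = 132.000000 + 10.078250 + 15.994915 = 158.073165

158.0732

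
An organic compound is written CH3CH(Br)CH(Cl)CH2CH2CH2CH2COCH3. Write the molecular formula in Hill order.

Atom tally by fragment:
  CH3 → C:1 H:3
  CH(Br) → C:1 H:1 Br:1
  CH(Cl) → C:1 H:1 Cl:1
  CH2 → C:1 H:2
  CH2 → C:1 H:2
  CH2 → C:1 H:2
  CH2COCH3 → C:3 H:5 O:1
Element totals:
  C: 9
  H: 16
  Br: 1
  Cl: 1
  O: 1

C9H16BrClO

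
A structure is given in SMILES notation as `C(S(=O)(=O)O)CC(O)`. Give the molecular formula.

Atom tally by fragment:
  HO3SCH2 → C:1 H:3 S:1 O:3
  CH2 → C:1 H:2
  CH2OH → C:1 H:3 O:1
Element totals:
  C: 3
  H: 8
  O: 4
  S: 1

C3H8O4S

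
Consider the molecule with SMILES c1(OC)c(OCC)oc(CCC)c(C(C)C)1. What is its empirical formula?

Atom tally by fragment:
  furan ring core → C:4 H:4 O:1
  (− 4 ring H displaced by substituents)
  + OCH3 → C:1 H:3 O:1
  + OC2H5 → C:2 H:5 O:1
  + CH2CH2CH3 → C:3 H:7
  + CH(CH3)2 → C:3 H:7
Element totals:
  C: 13
  H: 22
  O: 3
Molecular formula: C13H22O3.
gcd of subscripts (13, 22, 3) = 1, so the empirical formula equals the molecular formula.

C13H22O3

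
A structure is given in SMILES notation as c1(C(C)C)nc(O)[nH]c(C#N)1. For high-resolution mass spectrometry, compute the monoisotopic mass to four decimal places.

Atom tally by fragment:
  imidazole ring core → C:3 H:4 N:2
  (− 3 ring H displaced by substituents)
  + CH(CH3)2 → C:3 H:7
  + OH → O:1 H:1
  + CN → C:1 N:1
Element totals:
  C: 7
  H: 9
  N: 3
  O: 1
Molecular formula: C7H9N3O.
  M = 7(12.0) + 9(1.007825) + 3(14.003074) + 15.994915
    = 84.000000 + 9.070425 + 42.009222 + 15.994915 = 151.074562

151.0746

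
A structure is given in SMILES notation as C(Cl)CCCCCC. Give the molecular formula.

C7H15Cl

Atom tally by fragment:
  ClCH2 → C:1 H:2 Cl:1
  CH2 → C:1 H:2
  CH2 → C:1 H:2
  CH2 → C:1 H:2
  CH2 → C:1 H:2
  CH2 → C:1 H:2
  CH3 → C:1 H:3
Element totals:
  C: 7
  H: 15
  Cl: 1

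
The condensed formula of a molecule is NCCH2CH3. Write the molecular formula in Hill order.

C3H5N

Atom tally by fragment:
  NCCH2 → C:2 H:2 N:1
  CH3 → C:1 H:3
Element totals:
  C: 3
  H: 5
  N: 1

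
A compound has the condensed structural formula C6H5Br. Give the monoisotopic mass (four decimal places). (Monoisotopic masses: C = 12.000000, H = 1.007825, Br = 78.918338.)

155.9575

Atom tally by fragment:
  benzene ring core → C:6 H:6
  (− 1 ring H displaced by substituents)
  + Br → Br:1
Element totals:
  C: 6
  H: 5
  Br: 1
Molecular formula: C6H5Br.
  M = 6(12.0) + 5(1.007825) + 78.918338
    = 72.000000 + 5.039125 + 78.918338 = 155.957463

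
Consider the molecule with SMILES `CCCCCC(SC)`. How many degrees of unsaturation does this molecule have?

0

Atom tally by fragment:
  CH3 → C:1 H:3
  CH2 → C:1 H:2
  CH2 → C:1 H:2
  CH2 → C:1 H:2
  CH2 → C:1 H:2
  CH2SCH3 → C:2 H:5 S:1
Element totals:
  C: 7
  H: 16
  S: 1
Molecular formula: C7H16S.
DoU = (2C + 2 + N − H − X) / 2 = (2·7 + 2 + 0 − 16 − 0) / 2 = 0.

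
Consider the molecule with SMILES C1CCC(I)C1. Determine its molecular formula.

Atom tally by fragment:
  cyclopentane ring core → C:5 H:10
  (− 1 ring H displaced by substituents)
  + I → I:1
Element totals:
  C: 5
  H: 9
  I: 1

C5H9I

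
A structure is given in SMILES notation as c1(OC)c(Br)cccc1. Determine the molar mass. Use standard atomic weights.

187.04 g/mol

Atom tally by fragment:
  benzene ring core → C:6 H:6
  (− 2 ring H displaced by substituents)
  + OCH3 → C:1 H:3 O:1
  + Br → Br:1
Element totals:
  C: 7
  H: 7
  Br: 1
  O: 1
Molecular formula: C7H7BrO.
  M = 7(12.011) + 7(1.008) + 79.904 + 15.999
    = 84.077 + 7.056 + 79.904 + 15.999 = 187.036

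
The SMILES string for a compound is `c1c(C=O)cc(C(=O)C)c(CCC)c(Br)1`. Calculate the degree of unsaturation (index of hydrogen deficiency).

6

Atom tally by fragment:
  benzene ring core → C:6 H:6
  (− 4 ring H displaced by substituents)
  + CHO → C:1 H:1 O:1
  + COCH3 → C:2 H:3 O:1
  + CH2CH2CH3 → C:3 H:7
  + Br → Br:1
Element totals:
  C: 12
  H: 13
  Br: 1
  O: 2
Molecular formula: C12H13BrO2.
DoU = (2C + 2 + N − H − X) / 2 = (2·12 + 2 + 0 − 13 − 1) / 2 = 6.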